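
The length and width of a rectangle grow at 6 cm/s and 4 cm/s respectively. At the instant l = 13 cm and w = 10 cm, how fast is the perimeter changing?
20 cm/s

P = 2(l + w)
dP/dt = 2(dl/dt + dw/dt) = 2(6 + 4) = 20 cm/s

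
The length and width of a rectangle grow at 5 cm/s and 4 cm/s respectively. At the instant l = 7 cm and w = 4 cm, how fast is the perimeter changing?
18 cm/s

P = 2(l + w)
dP/dt = 2(dl/dt + dw/dt) = 2(5 + 4) = 18 cm/s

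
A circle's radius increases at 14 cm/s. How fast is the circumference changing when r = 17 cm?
28π cm/s

C = 2πr
dC/dt = 2π · dr/dt = 2π · 14 = 28π cm/s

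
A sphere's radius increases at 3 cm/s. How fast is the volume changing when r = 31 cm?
11532π cm³/s

V = (4/3)πr³
dV/dt = dV/dr · dr/dt = 4πr² · 3
At r = 31: dV/dt = 11532π cm³/s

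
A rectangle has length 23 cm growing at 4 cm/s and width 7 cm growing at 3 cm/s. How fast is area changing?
97 cm²/s

A = lw
dA/dt = w·dl/dt + l·dw/dt = 7·4 + 23·3 = 97 cm²/s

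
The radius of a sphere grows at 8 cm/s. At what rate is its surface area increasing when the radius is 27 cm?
1728π cm²/s

S = 4πr²
dS/dt = dS/dr · dr/dt = 8πr · 8
At r = 27: dS/dt = 1728π cm²/s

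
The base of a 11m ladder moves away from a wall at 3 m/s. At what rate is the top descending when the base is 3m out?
9√7/28 ≈ 0.8504 m/s

x² + y² = 11²
2x·dx/dt + 2y·dy/dt = 0
dy/dt = -x/y · dx/dt = -3/(4√7) · 3 = -9√7/28 m/s
The top is descending at 9√7/28 ≈ 0.8504 m/s.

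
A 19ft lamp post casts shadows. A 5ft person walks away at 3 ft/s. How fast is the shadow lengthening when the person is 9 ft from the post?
15/14 ft/s

By similar triangles: 19/(x+s) = 5/s
Solving: s = 5x/14
ds/dt = 5/14 · dx/dt = 5/14 · 3 = 15/14 ft/s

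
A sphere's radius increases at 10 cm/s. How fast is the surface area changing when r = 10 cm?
800π cm²/s

S = 4πr²
dS/dt = dS/dr · dr/dt = 8πr · 10
At r = 10: dS/dt = 800π cm²/s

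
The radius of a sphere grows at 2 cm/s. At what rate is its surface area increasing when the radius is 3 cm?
48π cm²/s

S = 4πr²
dS/dt = dS/dr · dr/dt = 8πr · 2
At r = 3: dS/dt = 48π cm²/s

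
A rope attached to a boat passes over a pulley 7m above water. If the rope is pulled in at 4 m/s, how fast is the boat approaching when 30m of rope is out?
120√851/851 ≈ 4.114 m/s

rope² = x² + 7²
x = √(30² - 7²) = √851
dx/dt = (rope/x) · d(rope)/dt = (30/√851) · (-4) = -120√851/851 m/s
The boat approaches at 120√851/851 ≈ 4.114 m/s.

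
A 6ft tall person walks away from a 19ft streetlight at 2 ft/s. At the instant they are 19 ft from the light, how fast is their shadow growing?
12/13 ft/s

By similar triangles: 19/(x+s) = 6/s
Solving: s = 6x/13
ds/dt = 6/13 · dx/dt = 6/13 · 2 = 12/13 ft/s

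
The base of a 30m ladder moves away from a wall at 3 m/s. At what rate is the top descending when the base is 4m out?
6√221/221 ≈ 0.4036 m/s

x² + y² = 30²
2x·dx/dt + 2y·dy/dt = 0
dy/dt = -x/y · dx/dt = -4/(2√221) · 3 = -6√221/221 m/s
The top is descending at 6√221/221 ≈ 0.4036 m/s.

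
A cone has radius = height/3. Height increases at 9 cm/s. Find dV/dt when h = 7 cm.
49π cm³/s

V = (1/3)π(h/3)²h = πh³/27
dV/dt = πh²/9 · 9
At h = 7: dV/dt = 49π cm³/s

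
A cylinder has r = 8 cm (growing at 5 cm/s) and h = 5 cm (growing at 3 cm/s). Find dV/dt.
592π cm³/s

V = πr²h
dV/dt = 2πrh·dr/dt + πr²·dh/dt
= 2π(8)(5)(5) + π(8)²(3)
= 592π cm³/s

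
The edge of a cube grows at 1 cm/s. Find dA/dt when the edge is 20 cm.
240 cm²/s

A = 6s²
dA/dt = 12s · ds/dt = 12·20·1 = 240 cm²/s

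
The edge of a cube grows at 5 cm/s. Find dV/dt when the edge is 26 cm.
10140 cm³/s

V = s³
dV/dt = 3s² · ds/dt = 3·26²·5 = 10140 cm³/s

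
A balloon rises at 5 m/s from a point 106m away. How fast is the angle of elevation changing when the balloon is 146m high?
0.016282 rad/s

tan(θ) = y/106
sec²(θ) · dθ/dt = (1/106) · dy/dt
dθ/dt = cos²(θ)/106 · 5 = 106/(106² + 146²) · 5
dθ/dt = 0.016282 rad/s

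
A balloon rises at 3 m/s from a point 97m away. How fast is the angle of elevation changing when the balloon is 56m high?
0.023196 rad/s

tan(θ) = y/97
sec²(θ) · dθ/dt = (1/97) · dy/dt
dθ/dt = cos²(θ)/97 · 3 = 97/(97² + 56²) · 3
dθ/dt = 0.023196 rad/s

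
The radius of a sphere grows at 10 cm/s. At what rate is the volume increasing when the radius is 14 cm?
7840π cm³/s

V = (4/3)πr³
dV/dt = dV/dr · dr/dt = 4πr² · 10
At r = 14: dV/dt = 7840π cm³/s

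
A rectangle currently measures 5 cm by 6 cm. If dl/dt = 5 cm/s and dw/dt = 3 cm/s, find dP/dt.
16 cm/s

P = 2(l + w)
dP/dt = 2(dl/dt + dw/dt) = 2(5 + 3) = 16 cm/s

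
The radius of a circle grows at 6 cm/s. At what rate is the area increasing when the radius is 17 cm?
204π cm²/s

A = πr²
dA/dt = 2πr · dr/dt = 2π(17)(6) = 204π cm²/s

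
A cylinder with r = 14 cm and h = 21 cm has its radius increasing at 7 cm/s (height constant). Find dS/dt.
686π cm²/s

S = 2πrh + 2πr² (lateral + bases)
dS/dt = (2πh + 4πr)·dr/dt = (2π·21 + 4π·14)·7
= 686π cm²/s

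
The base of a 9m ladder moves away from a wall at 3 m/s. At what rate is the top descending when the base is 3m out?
3√2/4 ≈ 1.061 m/s

x² + y² = 9²
2x·dx/dt + 2y·dy/dt = 0
dy/dt = -x/y · dx/dt = -3/(6√2) · 3 = -3√2/4 m/s
The top is descending at 3√2/4 ≈ 1.061 m/s.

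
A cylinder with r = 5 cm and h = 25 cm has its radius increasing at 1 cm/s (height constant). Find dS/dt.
70π cm²/s

S = 2πrh + 2πr² (lateral + bases)
dS/dt = (2πh + 4πr)·dr/dt = (2π·25 + 4π·5)·1
= 70π cm²/s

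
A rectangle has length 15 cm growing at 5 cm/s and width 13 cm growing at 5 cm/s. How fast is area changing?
140 cm²/s

A = lw
dA/dt = w·dl/dt + l·dw/dt = 13·5 + 15·5 = 140 cm²/s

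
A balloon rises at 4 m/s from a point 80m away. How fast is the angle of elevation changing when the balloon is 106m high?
0.018145 rad/s

tan(θ) = y/80
sec²(θ) · dθ/dt = (1/80) · dy/dt
dθ/dt = cos²(θ)/80 · 4 = 80/(80² + 106²) · 4
dθ/dt = 0.018145 rad/s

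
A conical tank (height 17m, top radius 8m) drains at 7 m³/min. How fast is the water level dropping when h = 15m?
2023/(14400π) ≈ 0.04472 m/min

r/h = 8/17, so r = (8/17)h
V = (1/3)πr²h = (1/3)π((8/17)h)²h = (64/867)πh³
dV/dh = (64/289)πh²
dh/dt = (dV/dt)/(dV/dh) = -7/((64/289)π·15²) = -2023/(14400π) m/min
The level is dropping at 2023/(14400π) ≈ 0.04472 m/min.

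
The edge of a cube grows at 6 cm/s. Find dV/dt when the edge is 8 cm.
1152 cm³/s

V = s³
dV/dt = 3s² · ds/dt = 3·8²·6 = 1152 cm³/s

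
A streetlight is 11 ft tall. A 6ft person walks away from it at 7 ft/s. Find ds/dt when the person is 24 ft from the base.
42/5 ft/s

By similar triangles: 11/(x+s) = 6/s
Solving: s = 6x/5
ds/dt = 6/5 · dx/dt = 6/5 · 7 = 42/5 ft/s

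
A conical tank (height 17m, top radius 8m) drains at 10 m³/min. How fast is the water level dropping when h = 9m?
1445/(2592π) ≈ 0.1775 m/min

r/h = 8/17, so r = (8/17)h
V = (1/3)πr²h = (1/3)π((8/17)h)²h = (64/867)πh³
dV/dh = (64/289)πh²
dh/dt = (dV/dt)/(dV/dh) = -10/((64/289)π·9²) = -1445/(2592π) m/min
The level is dropping at 1445/(2592π) ≈ 0.1775 m/min.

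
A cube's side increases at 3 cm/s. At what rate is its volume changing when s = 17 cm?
2601 cm³/s

V = s³
dV/dt = 3s² · ds/dt = 3·17²·3 = 2601 cm³/s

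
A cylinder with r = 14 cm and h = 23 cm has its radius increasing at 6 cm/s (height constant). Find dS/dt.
612π cm²/s

S = 2πrh + 2πr² (lateral + bases)
dS/dt = (2πh + 4πr)·dr/dt = (2π·23 + 4π·14)·6
= 612π cm²/s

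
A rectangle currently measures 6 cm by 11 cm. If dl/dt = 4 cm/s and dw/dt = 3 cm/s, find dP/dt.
14 cm/s

P = 2(l + w)
dP/dt = 2(dl/dt + dw/dt) = 2(4 + 3) = 14 cm/s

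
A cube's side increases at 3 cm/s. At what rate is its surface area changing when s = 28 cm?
1008 cm²/s

A = 6s²
dA/dt = 12s · ds/dt = 12·28·3 = 1008 cm²/s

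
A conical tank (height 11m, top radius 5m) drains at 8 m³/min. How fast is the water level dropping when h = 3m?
968/(225π) ≈ 1.369 m/min

r/h = 5/11, so r = (5/11)h
V = (1/3)πr²h = (1/3)π((5/11)h)²h = (25/363)πh³
dV/dh = (25/121)πh²
dh/dt = (dV/dt)/(dV/dh) = -8/((25/121)π·3²) = -968/(225π) m/min
The level is dropping at 968/(225π) ≈ 1.369 m/min.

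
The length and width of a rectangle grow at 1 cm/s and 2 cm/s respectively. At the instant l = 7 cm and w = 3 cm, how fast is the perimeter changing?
6 cm/s

P = 2(l + w)
dP/dt = 2(dl/dt + dw/dt) = 2(1 + 2) = 6 cm/s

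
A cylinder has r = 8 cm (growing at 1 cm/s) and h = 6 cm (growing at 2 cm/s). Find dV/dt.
224π cm³/s

V = πr²h
dV/dt = 2πrh·dr/dt + πr²·dh/dt
= 2π(8)(6)(1) + π(8)²(2)
= 224π cm³/s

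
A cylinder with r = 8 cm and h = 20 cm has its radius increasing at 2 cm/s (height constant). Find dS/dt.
144π cm²/s

S = 2πrh + 2πr² (lateral + bases)
dS/dt = (2πh + 4πr)·dr/dt = (2π·20 + 4π·8)·2
= 144π cm²/s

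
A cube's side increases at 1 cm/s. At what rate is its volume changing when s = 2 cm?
12 cm³/s

V = s³
dV/dt = 3s² · ds/dt = 3·2²·1 = 12 cm³/s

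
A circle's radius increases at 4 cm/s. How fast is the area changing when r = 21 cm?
168π cm²/s

A = πr²
dA/dt = 2πr · dr/dt = 2π(21)(4) = 168π cm²/s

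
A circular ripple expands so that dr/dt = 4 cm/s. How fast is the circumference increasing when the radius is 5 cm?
8π cm/s

C = 2πr
dC/dt = 2π · dr/dt = 2π · 4 = 8π cm/s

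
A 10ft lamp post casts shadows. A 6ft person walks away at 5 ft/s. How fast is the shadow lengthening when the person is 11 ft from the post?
15/2 ft/s

By similar triangles: 10/(x+s) = 6/s
Solving: s = 6x/4
ds/dt = 6/4 · dx/dt = 3/2 · 5 = 15/2 ft/s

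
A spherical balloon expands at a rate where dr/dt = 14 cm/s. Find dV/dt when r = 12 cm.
8064π cm³/s

V = (4/3)πr³
dV/dt = dV/dr · dr/dt = 4πr² · 14
At r = 12: dV/dt = 8064π cm³/s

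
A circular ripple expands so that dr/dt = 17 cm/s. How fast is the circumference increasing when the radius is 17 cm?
34π cm/s

C = 2πr
dC/dt = 2π · dr/dt = 2π · 17 = 34π cm/s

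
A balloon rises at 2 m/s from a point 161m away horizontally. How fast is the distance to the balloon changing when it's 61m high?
61√29642/14821 ≈ 0.7086 m/s

z² = 161² + y²
z = √(161² + 61²) = √29642
dz/dt = y/z · dy/dt = 61/√29642 · 2 = 61√29642/14821 ≈ 0.7086 m/s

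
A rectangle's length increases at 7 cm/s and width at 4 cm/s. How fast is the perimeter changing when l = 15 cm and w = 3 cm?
22 cm/s

P = 2(l + w)
dP/dt = 2(dl/dt + dw/dt) = 2(7 + 4) = 22 cm/s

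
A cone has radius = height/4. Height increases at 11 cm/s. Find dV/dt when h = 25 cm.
6875π/16 cm³/s

V = (1/3)π(h/4)²h = πh³/48
dV/dt = πh²/16 · 11
At h = 25: dV/dt = 6875π/16 cm³/s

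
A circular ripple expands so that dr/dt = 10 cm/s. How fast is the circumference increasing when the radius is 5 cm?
20π cm/s

C = 2πr
dC/dt = 2π · dr/dt = 2π · 10 = 20π cm/s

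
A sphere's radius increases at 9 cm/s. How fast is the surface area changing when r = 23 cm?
1656π cm²/s

S = 4πr²
dS/dt = dS/dr · dr/dt = 8πr · 9
At r = 23: dS/dt = 1656π cm²/s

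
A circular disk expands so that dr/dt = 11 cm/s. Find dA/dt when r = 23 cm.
506π cm²/s

A = πr²
dA/dt = 2πr · dr/dt = 2π(23)(11) = 506π cm²/s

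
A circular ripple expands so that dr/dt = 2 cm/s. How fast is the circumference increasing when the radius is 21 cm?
4π cm/s

C = 2πr
dC/dt = 2π · dr/dt = 2π · 2 = 4π cm/s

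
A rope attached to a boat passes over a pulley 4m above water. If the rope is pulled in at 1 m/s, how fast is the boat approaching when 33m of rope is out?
33√1073/1073 ≈ 1.007 m/s

rope² = x² + 4²
x = √(33² - 4²) = √1073
dx/dt = (rope/x) · d(rope)/dt = (33/√1073) · (-1) = -33√1073/1073 m/s
The boat approaches at 33√1073/1073 ≈ 1.007 m/s.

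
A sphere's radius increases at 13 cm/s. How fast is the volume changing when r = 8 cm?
3328π cm³/s

V = (4/3)πr³
dV/dt = dV/dr · dr/dt = 4πr² · 13
At r = 8: dV/dt = 3328π cm³/s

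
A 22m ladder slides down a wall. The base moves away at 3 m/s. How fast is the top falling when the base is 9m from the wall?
27√403/403 ≈ 1.345 m/s

x² + y² = 22²
2x·dx/dt + 2y·dy/dt = 0
dy/dt = -x/y · dx/dt = -9/√403 · 3 = -27√403/403 m/s
The top is descending at 27√403/403 ≈ 1.345 m/s.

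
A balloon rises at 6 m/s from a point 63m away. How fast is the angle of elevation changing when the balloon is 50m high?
0.058433 rad/s

tan(θ) = y/63
sec²(θ) · dθ/dt = (1/63) · dy/dt
dθ/dt = cos²(θ)/63 · 6 = 63/(63² + 50²) · 6
dθ/dt = 0.058433 rad/s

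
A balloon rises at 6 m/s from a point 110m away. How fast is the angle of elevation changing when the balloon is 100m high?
0.029864 rad/s

tan(θ) = y/110
sec²(θ) · dθ/dt = (1/110) · dy/dt
dθ/dt = cos²(θ)/110 · 6 = 110/(110² + 100²) · 6
dθ/dt = 0.029864 rad/s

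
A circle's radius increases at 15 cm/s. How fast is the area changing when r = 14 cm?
420π cm²/s

A = πr²
dA/dt = 2πr · dr/dt = 2π(14)(15) = 420π cm²/s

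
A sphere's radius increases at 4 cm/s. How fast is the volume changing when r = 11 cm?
1936π cm³/s

V = (4/3)πr³
dV/dt = dV/dr · dr/dt = 4πr² · 4
At r = 11: dV/dt = 1936π cm³/s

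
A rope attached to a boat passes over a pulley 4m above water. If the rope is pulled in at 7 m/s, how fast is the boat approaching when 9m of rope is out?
63√65/65 ≈ 7.814 m/s

rope² = x² + 4²
x = √(9² - 4²) = √65
dx/dt = (rope/x) · d(rope)/dt = (9/√65) · (-7) = -63√65/65 m/s
The boat approaches at 63√65/65 ≈ 7.814 m/s.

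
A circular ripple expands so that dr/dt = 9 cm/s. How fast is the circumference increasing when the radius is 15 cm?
18π cm/s

C = 2πr
dC/dt = 2π · dr/dt = 2π · 9 = 18π cm/s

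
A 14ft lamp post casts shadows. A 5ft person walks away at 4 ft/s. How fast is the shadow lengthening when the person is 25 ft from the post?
20/9 ft/s

By similar triangles: 14/(x+s) = 5/s
Solving: s = 5x/9
ds/dt = 5/9 · dx/dt = 5/9 · 4 = 20/9 ft/s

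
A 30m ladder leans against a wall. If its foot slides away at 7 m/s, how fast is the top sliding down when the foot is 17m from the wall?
119√611/611 ≈ 4.814 m/s

x² + y² = 30²
2x·dx/dt + 2y·dy/dt = 0
dy/dt = -x/y · dx/dt = -17/√611 · 7 = -119√611/611 m/s
The top is descending at 119√611/611 ≈ 4.814 m/s.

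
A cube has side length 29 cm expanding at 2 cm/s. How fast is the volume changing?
5046 cm³/s

V = s³
dV/dt = 3s² · ds/dt = 3·29²·2 = 5046 cm³/s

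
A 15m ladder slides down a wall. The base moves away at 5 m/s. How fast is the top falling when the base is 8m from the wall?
40√161/161 ≈ 3.152 m/s

x² + y² = 15²
2x·dx/dt + 2y·dy/dt = 0
dy/dt = -x/y · dx/dt = -8/√161 · 5 = -40√161/161 m/s
The top is descending at 40√161/161 ≈ 3.152 m/s.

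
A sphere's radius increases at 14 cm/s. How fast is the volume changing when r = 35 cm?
68600π cm³/s

V = (4/3)πr³
dV/dt = dV/dr · dr/dt = 4πr² · 14
At r = 35: dV/dt = 68600π cm³/s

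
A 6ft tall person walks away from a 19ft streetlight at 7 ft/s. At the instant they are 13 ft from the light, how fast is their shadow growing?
42/13 ft/s

By similar triangles: 19/(x+s) = 6/s
Solving: s = 6x/13
ds/dt = 6/13 · dx/dt = 6/13 · 7 = 42/13 ft/s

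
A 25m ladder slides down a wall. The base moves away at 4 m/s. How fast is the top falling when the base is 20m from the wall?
16/3 ≈ 5.333 m/s

x² + y² = 25²
2x·dx/dt + 2y·dy/dt = 0
dy/dt = -x/y · dx/dt = -20/15 · 4 = -16/3 m/s
The top is descending at 16/3 ≈ 5.333 m/s.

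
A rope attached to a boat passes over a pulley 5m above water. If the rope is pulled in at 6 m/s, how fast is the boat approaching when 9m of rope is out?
27√14/14 ≈ 7.216 m/s

rope² = x² + 5²
x = √(9² - 5²) = 2√14
dx/dt = (rope/x) · d(rope)/dt = (9/(2√14)) · (-6) = -27√14/14 m/s
The boat approaches at 27√14/14 ≈ 7.216 m/s.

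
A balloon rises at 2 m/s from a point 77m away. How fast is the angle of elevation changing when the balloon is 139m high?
0.006099 rad/s

tan(θ) = y/77
sec²(θ) · dθ/dt = (1/77) · dy/dt
dθ/dt = cos²(θ)/77 · 2 = 77/(77² + 139²) · 2
dθ/dt = 0.006099 rad/s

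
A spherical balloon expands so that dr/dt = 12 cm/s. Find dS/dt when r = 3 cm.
288π cm²/s

S = 4πr²
dS/dt = dS/dr · dr/dt = 8πr · 12
At r = 3: dS/dt = 288π cm²/s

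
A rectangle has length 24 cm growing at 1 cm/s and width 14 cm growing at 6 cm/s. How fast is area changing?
158 cm²/s

A = lw
dA/dt = w·dl/dt + l·dw/dt = 14·1 + 24·6 = 158 cm²/s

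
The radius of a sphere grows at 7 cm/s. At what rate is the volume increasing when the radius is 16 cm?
7168π cm³/s

V = (4/3)πr³
dV/dt = dV/dr · dr/dt = 4πr² · 7
At r = 16: dV/dt = 7168π cm³/s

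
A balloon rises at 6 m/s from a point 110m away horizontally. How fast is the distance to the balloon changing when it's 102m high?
153√5626/2813 ≈ 4.08 m/s

z² = 110² + y²
z = √(110² + 102²) = 2√5626
dz/dt = y/z · dy/dt = 102/(2√5626) · 6 = 153√5626/2813 ≈ 4.08 m/s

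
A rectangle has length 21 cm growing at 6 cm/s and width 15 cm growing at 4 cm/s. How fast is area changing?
174 cm²/s

A = lw
dA/dt = w·dl/dt + l·dw/dt = 15·6 + 21·4 = 174 cm²/s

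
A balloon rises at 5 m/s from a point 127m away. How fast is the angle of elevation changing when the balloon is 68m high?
0.030598 rad/s

tan(θ) = y/127
sec²(θ) · dθ/dt = (1/127) · dy/dt
dθ/dt = cos²(θ)/127 · 5 = 127/(127² + 68²) · 5
dθ/dt = 0.030598 rad/s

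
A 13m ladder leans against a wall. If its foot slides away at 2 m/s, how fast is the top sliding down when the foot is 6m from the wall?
12√133/133 ≈ 1.041 m/s

x² + y² = 13²
2x·dx/dt + 2y·dy/dt = 0
dy/dt = -x/y · dx/dt = -6/√133 · 2 = -12√133/133 m/s
The top is descending at 12√133/133 ≈ 1.041 m/s.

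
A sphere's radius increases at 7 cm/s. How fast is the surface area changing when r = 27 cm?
1512π cm²/s

S = 4πr²
dS/dt = dS/dr · dr/dt = 8πr · 7
At r = 27: dS/dt = 1512π cm²/s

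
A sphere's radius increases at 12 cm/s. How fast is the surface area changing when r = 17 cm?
1632π cm²/s

S = 4πr²
dS/dt = dS/dr · dr/dt = 8πr · 12
At r = 17: dS/dt = 1632π cm²/s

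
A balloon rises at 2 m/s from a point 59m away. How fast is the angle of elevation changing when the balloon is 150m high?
0.004542 rad/s

tan(θ) = y/59
sec²(θ) · dθ/dt = (1/59) · dy/dt
dθ/dt = cos²(θ)/59 · 2 = 59/(59² + 150²) · 2
dθ/dt = 0.004542 rad/s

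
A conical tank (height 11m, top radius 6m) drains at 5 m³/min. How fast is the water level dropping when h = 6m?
605/(1296π) ≈ 0.1486 m/min

r/h = 6/11, so r = (6/11)h
V = (1/3)πr²h = (1/3)π((6/11)h)²h = (12/121)πh³
dV/dh = (36/121)πh²
dh/dt = (dV/dt)/(dV/dh) = -5/((36/121)π·6²) = -605/(1296π) m/min
The level is dropping at 605/(1296π) ≈ 0.1486 m/min.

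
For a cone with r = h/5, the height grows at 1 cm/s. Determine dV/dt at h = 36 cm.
1296π/25 cm³/s

V = (1/3)π(h/5)²h = πh³/75
dV/dt = πh²/25 · 1
At h = 36: dV/dt = 1296π/25 cm³/s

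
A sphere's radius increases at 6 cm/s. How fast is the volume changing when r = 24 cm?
13824π cm³/s

V = (4/3)πr³
dV/dt = dV/dr · dr/dt = 4πr² · 6
At r = 24: dV/dt = 13824π cm³/s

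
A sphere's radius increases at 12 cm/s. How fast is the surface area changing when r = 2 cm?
192π cm²/s

S = 4πr²
dS/dt = dS/dr · dr/dt = 8πr · 12
At r = 2: dS/dt = 192π cm²/s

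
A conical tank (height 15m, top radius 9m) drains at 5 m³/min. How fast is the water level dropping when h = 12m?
125/(1296π) ≈ 0.0307 m/min

r/h = 9/15, so r = (3/5)h
V = (1/3)πr²h = (1/3)π((3/5)h)²h = (3/25)πh³
dV/dh = (9/25)πh²
dh/dt = (dV/dt)/(dV/dh) = -5/((9/25)π·12²) = -125/(1296π) m/min
The level is dropping at 125/(1296π) ≈ 0.0307 m/min.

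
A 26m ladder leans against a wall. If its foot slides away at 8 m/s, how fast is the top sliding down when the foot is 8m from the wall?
32√17/51 ≈ 2.587 m/s

x² + y² = 26²
2x·dx/dt + 2y·dy/dt = 0
dy/dt = -x/y · dx/dt = -8/(6√17) · 8 = -32√17/51 m/s
The top is descending at 32√17/51 ≈ 2.587 m/s.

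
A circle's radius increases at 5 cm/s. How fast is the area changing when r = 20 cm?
200π cm²/s

A = πr²
dA/dt = 2πr · dr/dt = 2π(20)(5) = 200π cm²/s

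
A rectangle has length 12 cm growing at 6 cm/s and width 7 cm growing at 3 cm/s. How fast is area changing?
78 cm²/s

A = lw
dA/dt = w·dl/dt + l·dw/dt = 7·6 + 12·3 = 78 cm²/s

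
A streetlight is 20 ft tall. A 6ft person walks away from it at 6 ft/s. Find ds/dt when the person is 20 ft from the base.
18/7 ft/s

By similar triangles: 20/(x+s) = 6/s
Solving: s = 6x/14
ds/dt = 6/14 · dx/dt = 3/7 · 6 = 18/7 ft/s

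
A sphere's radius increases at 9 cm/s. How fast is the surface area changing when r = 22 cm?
1584π cm²/s

S = 4πr²
dS/dt = dS/dr · dr/dt = 8πr · 9
At r = 22: dS/dt = 1584π cm²/s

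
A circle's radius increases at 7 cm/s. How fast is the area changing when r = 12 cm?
168π cm²/s

A = πr²
dA/dt = 2πr · dr/dt = 2π(12)(7) = 168π cm²/s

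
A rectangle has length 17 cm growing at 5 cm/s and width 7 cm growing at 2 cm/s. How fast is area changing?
69 cm²/s

A = lw
dA/dt = w·dl/dt + l·dw/dt = 7·5 + 17·2 = 69 cm²/s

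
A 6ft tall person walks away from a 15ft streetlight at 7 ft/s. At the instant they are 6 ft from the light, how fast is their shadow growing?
14/3 ft/s

By similar triangles: 15/(x+s) = 6/s
Solving: s = 6x/9
ds/dt = 6/9 · dx/dt = 2/3 · 7 = 14/3 ft/s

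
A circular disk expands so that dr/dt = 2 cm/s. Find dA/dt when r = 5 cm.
20π cm²/s

A = πr²
dA/dt = 2πr · dr/dt = 2π(5)(2) = 20π cm²/s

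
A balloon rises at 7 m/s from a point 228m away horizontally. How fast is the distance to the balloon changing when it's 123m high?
287√7457/7457 ≈ 3.324 m/s

z² = 228² + y²
z = √(228² + 123²) = 3√7457
dz/dt = y/z · dy/dt = 123/(3√7457) · 7 = 287√7457/7457 ≈ 3.324 m/s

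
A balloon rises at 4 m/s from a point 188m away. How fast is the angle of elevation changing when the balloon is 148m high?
0.013136 rad/s

tan(θ) = y/188
sec²(θ) · dθ/dt = (1/188) · dy/dt
dθ/dt = cos²(θ)/188 · 4 = 188/(188² + 148²) · 4
dθ/dt = 0.013136 rad/s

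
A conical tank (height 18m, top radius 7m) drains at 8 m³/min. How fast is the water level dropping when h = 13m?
2592/(8281π) ≈ 0.09963 m/min

r/h = 7/18, so r = (7/18)h
V = (1/3)πr²h = (1/3)π((7/18)h)²h = (49/972)πh³
dV/dh = (49/324)πh²
dh/dt = (dV/dt)/(dV/dh) = -8/((49/324)π·13²) = -2592/(8281π) m/min
The level is dropping at 2592/(8281π) ≈ 0.09963 m/min.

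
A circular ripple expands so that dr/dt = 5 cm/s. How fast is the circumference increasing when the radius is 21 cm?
10π cm/s

C = 2πr
dC/dt = 2π · dr/dt = 2π · 5 = 10π cm/s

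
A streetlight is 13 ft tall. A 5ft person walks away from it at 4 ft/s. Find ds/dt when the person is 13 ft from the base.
5/2 ft/s

By similar triangles: 13/(x+s) = 5/s
Solving: s = 5x/8
ds/dt = 5/8 · dx/dt = 5/8 · 4 = 5/2 ft/s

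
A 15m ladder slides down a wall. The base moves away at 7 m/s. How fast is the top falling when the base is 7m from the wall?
49√11/44 ≈ 3.694 m/s

x² + y² = 15²
2x·dx/dt + 2y·dy/dt = 0
dy/dt = -x/y · dx/dt = -7/(4√11) · 7 = -49√11/44 m/s
The top is descending at 49√11/44 ≈ 3.694 m/s.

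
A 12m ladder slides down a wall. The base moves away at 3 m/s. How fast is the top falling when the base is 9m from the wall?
9√7/7 ≈ 3.402 m/s

x² + y² = 12²
2x·dx/dt + 2y·dy/dt = 0
dy/dt = -x/y · dx/dt = -9/(3√7) · 3 = -9√7/7 m/s
The top is descending at 9√7/7 ≈ 3.402 m/s.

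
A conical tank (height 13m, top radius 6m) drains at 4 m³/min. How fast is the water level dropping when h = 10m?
169/(900π) ≈ 0.05977 m/min

r/h = 6/13, so r = (6/13)h
V = (1/3)πr²h = (1/3)π((6/13)h)²h = (12/169)πh³
dV/dh = (36/169)πh²
dh/dt = (dV/dt)/(dV/dh) = -4/((36/169)π·10²) = -169/(900π) m/min
The level is dropping at 169/(900π) ≈ 0.05977 m/min.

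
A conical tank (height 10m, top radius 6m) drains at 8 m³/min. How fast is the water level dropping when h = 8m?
25/(72π) ≈ 0.1105 m/min

r/h = 6/10, so r = (3/5)h
V = (1/3)πr²h = (1/3)π((3/5)h)²h = (3/25)πh³
dV/dh = (9/25)πh²
dh/dt = (dV/dt)/(dV/dh) = -8/((9/25)π·8²) = -25/(72π) m/min
The level is dropping at 25/(72π) ≈ 0.1105 m/min.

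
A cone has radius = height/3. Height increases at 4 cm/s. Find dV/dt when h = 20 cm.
1600π/9 cm³/s

V = (1/3)π(h/3)²h = πh³/27
dV/dt = πh²/9 · 4
At h = 20: dV/dt = 1600π/9 cm³/s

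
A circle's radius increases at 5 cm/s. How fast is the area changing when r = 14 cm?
140π cm²/s

A = πr²
dA/dt = 2πr · dr/dt = 2π(14)(5) = 140π cm²/s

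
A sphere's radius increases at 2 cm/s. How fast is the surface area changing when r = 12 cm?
192π cm²/s

S = 4πr²
dS/dt = dS/dr · dr/dt = 8πr · 2
At r = 12: dS/dt = 192π cm²/s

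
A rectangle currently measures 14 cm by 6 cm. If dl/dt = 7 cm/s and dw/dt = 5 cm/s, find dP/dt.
24 cm/s

P = 2(l + w)
dP/dt = 2(dl/dt + dw/dt) = 2(7 + 5) = 24 cm/s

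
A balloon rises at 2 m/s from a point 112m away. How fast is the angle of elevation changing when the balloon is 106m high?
0.00942 rad/s

tan(θ) = y/112
sec²(θ) · dθ/dt = (1/112) · dy/dt
dθ/dt = cos²(θ)/112 · 2 = 112/(112² + 106²) · 2
dθ/dt = 0.00942 rad/s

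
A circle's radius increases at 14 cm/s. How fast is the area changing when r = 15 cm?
420π cm²/s

A = πr²
dA/dt = 2πr · dr/dt = 2π(15)(14) = 420π cm²/s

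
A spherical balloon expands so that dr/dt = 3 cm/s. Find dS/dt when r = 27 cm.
648π cm²/s

S = 4πr²
dS/dt = dS/dr · dr/dt = 8πr · 3
At r = 27: dS/dt = 648π cm²/s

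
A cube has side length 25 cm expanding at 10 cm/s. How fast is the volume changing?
18750 cm³/s

V = s³
dV/dt = 3s² · ds/dt = 3·25²·10 = 18750 cm³/s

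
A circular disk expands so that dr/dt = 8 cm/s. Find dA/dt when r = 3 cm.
48π cm²/s

A = πr²
dA/dt = 2πr · dr/dt = 2π(3)(8) = 48π cm²/s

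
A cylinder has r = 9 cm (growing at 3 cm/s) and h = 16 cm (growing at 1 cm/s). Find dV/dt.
945π cm³/s

V = πr²h
dV/dt = 2πrh·dr/dt + πr²·dh/dt
= 2π(9)(16)(3) + π(9)²(1)
= 945π cm³/s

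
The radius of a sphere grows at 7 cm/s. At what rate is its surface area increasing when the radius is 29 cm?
1624π cm²/s

S = 4πr²
dS/dt = dS/dr · dr/dt = 8πr · 7
At r = 29: dS/dt = 1624π cm²/s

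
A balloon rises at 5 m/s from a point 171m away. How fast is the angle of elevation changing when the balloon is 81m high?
0.023881 rad/s

tan(θ) = y/171
sec²(θ) · dθ/dt = (1/171) · dy/dt
dθ/dt = cos²(θ)/171 · 5 = 171/(171² + 81²) · 5
dθ/dt = 0.023881 rad/s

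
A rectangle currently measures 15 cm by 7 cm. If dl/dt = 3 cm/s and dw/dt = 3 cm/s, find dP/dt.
12 cm/s

P = 2(l + w)
dP/dt = 2(dl/dt + dw/dt) = 2(3 + 3) = 12 cm/s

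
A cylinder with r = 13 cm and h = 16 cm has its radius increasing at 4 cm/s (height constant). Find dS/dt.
336π cm²/s

S = 2πrh + 2πr² (lateral + bases)
dS/dt = (2πh + 4πr)·dr/dt = (2π·16 + 4π·13)·4
= 336π cm²/s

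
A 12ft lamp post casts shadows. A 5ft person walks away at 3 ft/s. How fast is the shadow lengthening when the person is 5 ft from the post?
15/7 ft/s

By similar triangles: 12/(x+s) = 5/s
Solving: s = 5x/7
ds/dt = 5/7 · dx/dt = 5/7 · 3 = 15/7 ft/s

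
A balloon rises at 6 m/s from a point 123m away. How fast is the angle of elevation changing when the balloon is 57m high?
0.040157 rad/s

tan(θ) = y/123
sec²(θ) · dθ/dt = (1/123) · dy/dt
dθ/dt = cos²(θ)/123 · 6 = 123/(123² + 57²) · 6
dθ/dt = 0.040157 rad/s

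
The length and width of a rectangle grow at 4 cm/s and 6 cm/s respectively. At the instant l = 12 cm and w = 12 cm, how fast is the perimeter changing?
20 cm/s

P = 2(l + w)
dP/dt = 2(dl/dt + dw/dt) = 2(4 + 6) = 20 cm/s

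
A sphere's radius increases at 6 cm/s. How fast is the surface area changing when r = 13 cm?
624π cm²/s

S = 4πr²
dS/dt = dS/dr · dr/dt = 8πr · 6
At r = 13: dS/dt = 624π cm²/s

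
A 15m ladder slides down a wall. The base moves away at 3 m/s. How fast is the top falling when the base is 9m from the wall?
9/4 = 2.25 m/s

x² + y² = 15²
2x·dx/dt + 2y·dy/dt = 0
dy/dt = -x/y · dx/dt = -9/12 · 3 = -9/4 m/s
The top is descending at 9/4 = 2.25 m/s.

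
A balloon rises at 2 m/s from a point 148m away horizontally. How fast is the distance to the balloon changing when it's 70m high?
70√6701/6701 ≈ 0.8551 m/s

z² = 148² + y²
z = √(148² + 70²) = 2√6701
dz/dt = y/z · dy/dt = 70/(2√6701) · 2 = 70√6701/6701 ≈ 0.8551 m/s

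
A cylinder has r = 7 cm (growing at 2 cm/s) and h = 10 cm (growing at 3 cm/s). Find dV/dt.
427π cm³/s

V = πr²h
dV/dt = 2πrh·dr/dt + πr²·dh/dt
= 2π(7)(10)(2) + π(7)²(3)
= 427π cm³/s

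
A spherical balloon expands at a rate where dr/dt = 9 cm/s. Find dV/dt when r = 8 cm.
2304π cm³/s

V = (4/3)πr³
dV/dt = dV/dr · dr/dt = 4πr² · 9
At r = 8: dV/dt = 2304π cm³/s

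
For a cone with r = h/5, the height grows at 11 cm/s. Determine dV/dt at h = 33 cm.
11979π/25 cm³/s

V = (1/3)π(h/5)²h = πh³/75
dV/dt = πh²/25 · 11
At h = 33: dV/dt = 11979π/25 cm³/s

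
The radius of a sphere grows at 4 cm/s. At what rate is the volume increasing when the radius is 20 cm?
6400π cm³/s

V = (4/3)πr³
dV/dt = dV/dr · dr/dt = 4πr² · 4
At r = 20: dV/dt = 6400π cm³/s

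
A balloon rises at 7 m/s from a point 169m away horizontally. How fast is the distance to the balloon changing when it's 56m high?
392√31697/31697 ≈ 2.202 m/s

z² = 169² + y²
z = √(169² + 56²) = √31697
dz/dt = y/z · dy/dt = 56/√31697 · 7 = 392√31697/31697 ≈ 2.202 m/s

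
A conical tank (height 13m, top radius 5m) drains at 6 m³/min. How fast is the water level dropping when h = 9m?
338/(675π) ≈ 0.1594 m/min

r/h = 5/13, so r = (5/13)h
V = (1/3)πr²h = (1/3)π((5/13)h)²h = (25/507)πh³
dV/dh = (25/169)πh²
dh/dt = (dV/dt)/(dV/dh) = -6/((25/169)π·9²) = -338/(675π) m/min
The level is dropping at 338/(675π) ≈ 0.1594 m/min.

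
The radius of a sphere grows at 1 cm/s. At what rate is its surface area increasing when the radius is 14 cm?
112π cm²/s

S = 4πr²
dS/dt = dS/dr · dr/dt = 8πr · 1
At r = 14: dS/dt = 112π cm²/s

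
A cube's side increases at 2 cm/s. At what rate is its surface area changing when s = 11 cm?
264 cm²/s

A = 6s²
dA/dt = 12s · ds/dt = 12·11·2 = 264 cm²/s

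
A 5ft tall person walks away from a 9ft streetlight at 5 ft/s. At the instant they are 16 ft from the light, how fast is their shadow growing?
25/4 ft/s

By similar triangles: 9/(x+s) = 5/s
Solving: s = 5x/4
ds/dt = 5/4 · dx/dt = 5/4 · 5 = 25/4 ft/s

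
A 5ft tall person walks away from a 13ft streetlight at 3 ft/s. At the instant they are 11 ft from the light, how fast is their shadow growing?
15/8 ft/s

By similar triangles: 13/(x+s) = 5/s
Solving: s = 5x/8
ds/dt = 5/8 · dx/dt = 5/8 · 3 = 15/8 ft/s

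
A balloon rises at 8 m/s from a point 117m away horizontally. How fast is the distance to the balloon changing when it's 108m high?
96√313/313 ≈ 5.426 m/s

z² = 117² + y²
z = √(117² + 108²) = 9√313
dz/dt = y/z · dy/dt = 108/(9√313) · 8 = 96√313/313 ≈ 5.426 m/s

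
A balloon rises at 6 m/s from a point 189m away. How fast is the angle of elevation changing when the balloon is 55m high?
0.029268 rad/s

tan(θ) = y/189
sec²(θ) · dθ/dt = (1/189) · dy/dt
dθ/dt = cos²(θ)/189 · 6 = 189/(189² + 55²) · 6
dθ/dt = 0.029268 rad/s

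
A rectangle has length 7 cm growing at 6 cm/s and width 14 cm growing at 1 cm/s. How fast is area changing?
91 cm²/s

A = lw
dA/dt = w·dl/dt + l·dw/dt = 14·6 + 7·1 = 91 cm²/s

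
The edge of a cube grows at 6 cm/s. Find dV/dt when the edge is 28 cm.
14112 cm³/s

V = s³
dV/dt = 3s² · ds/dt = 3·28²·6 = 14112 cm³/s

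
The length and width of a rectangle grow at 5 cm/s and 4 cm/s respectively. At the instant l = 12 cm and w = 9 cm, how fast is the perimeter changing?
18 cm/s

P = 2(l + w)
dP/dt = 2(dl/dt + dw/dt) = 2(5 + 4) = 18 cm/s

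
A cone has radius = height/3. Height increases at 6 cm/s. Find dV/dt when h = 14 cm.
392π/3 cm³/s

V = (1/3)π(h/3)²h = πh³/27
dV/dt = πh²/9 · 6
At h = 14: dV/dt = 392π/3 cm³/s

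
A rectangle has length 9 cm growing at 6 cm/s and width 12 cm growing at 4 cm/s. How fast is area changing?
108 cm²/s

A = lw
dA/dt = w·dl/dt + l·dw/dt = 12·6 + 9·4 = 108 cm²/s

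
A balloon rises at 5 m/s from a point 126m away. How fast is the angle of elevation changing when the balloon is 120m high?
0.020809 rad/s

tan(θ) = y/126
sec²(θ) · dθ/dt = (1/126) · dy/dt
dθ/dt = cos²(θ)/126 · 5 = 126/(126² + 120²) · 5
dθ/dt = 0.020809 rad/s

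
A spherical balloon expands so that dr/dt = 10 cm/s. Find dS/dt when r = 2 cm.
160π cm²/s

S = 4πr²
dS/dt = dS/dr · dr/dt = 8πr · 10
At r = 2: dS/dt = 160π cm²/s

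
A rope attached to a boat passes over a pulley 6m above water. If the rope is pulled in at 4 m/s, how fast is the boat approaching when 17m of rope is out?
68√253/253 ≈ 4.275 m/s

rope² = x² + 6²
x = √(17² - 6²) = √253
dx/dt = (rope/x) · d(rope)/dt = (17/√253) · (-4) = -68√253/253 m/s
The boat approaches at 68√253/253 ≈ 4.275 m/s.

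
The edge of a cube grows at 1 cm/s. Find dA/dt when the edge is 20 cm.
240 cm²/s

A = 6s²
dA/dt = 12s · ds/dt = 12·20·1 = 240 cm²/s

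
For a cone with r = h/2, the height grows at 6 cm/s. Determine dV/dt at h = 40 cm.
2400π cm³/s

V = (1/3)π(h/2)²h = πh³/12
dV/dt = πh²/4 · 6
At h = 40: dV/dt = 2400π cm³/s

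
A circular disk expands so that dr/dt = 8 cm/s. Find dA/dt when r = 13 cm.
208π cm²/s

A = πr²
dA/dt = 2πr · dr/dt = 2π(13)(8) = 208π cm²/s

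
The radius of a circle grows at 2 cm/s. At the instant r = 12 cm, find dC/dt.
4π cm/s

C = 2πr
dC/dt = 2π · dr/dt = 2π · 2 = 4π cm/s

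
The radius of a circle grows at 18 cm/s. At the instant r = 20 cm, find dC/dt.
36π cm/s

C = 2πr
dC/dt = 2π · dr/dt = 2π · 18 = 36π cm/s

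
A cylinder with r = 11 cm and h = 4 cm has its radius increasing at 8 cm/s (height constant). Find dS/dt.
416π cm²/s

S = 2πrh + 2πr² (lateral + bases)
dS/dt = (2πh + 4πr)·dr/dt = (2π·4 + 4π·11)·8
= 416π cm²/s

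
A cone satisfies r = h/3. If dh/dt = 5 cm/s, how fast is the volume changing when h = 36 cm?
720π cm³/s

V = (1/3)π(h/3)²h = πh³/27
dV/dt = πh²/9 · 5
At h = 36: dV/dt = 720π cm³/s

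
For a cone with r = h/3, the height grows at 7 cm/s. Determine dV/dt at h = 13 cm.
1183π/9 cm³/s

V = (1/3)π(h/3)²h = πh³/27
dV/dt = πh²/9 · 7
At h = 13: dV/dt = 1183π/9 cm³/s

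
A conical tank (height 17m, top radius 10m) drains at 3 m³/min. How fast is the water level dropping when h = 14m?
867/(19600π) ≈ 0.01408 m/min

r/h = 10/17, so r = (10/17)h
V = (1/3)πr²h = (1/3)π((10/17)h)²h = (100/867)πh³
dV/dh = (100/289)πh²
dh/dt = (dV/dt)/(dV/dh) = -3/((100/289)π·14²) = -867/(19600π) m/min
The level is dropping at 867/(19600π) ≈ 0.01408 m/min.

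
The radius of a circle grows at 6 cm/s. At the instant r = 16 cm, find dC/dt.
12π cm/s

C = 2πr
dC/dt = 2π · dr/dt = 2π · 6 = 12π cm/s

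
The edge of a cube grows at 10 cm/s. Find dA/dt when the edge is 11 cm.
1320 cm²/s

A = 6s²
dA/dt = 12s · ds/dt = 12·11·10 = 1320 cm²/s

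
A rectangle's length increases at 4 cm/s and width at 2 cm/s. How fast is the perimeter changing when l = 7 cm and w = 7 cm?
12 cm/s

P = 2(l + w)
dP/dt = 2(dl/dt + dw/dt) = 2(4 + 2) = 12 cm/s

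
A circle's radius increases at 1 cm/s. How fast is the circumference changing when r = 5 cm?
2π cm/s

C = 2πr
dC/dt = 2π · dr/dt = 2π · 1 = 2π cm/s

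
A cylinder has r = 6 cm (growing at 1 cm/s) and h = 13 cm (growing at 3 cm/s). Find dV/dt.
264π cm³/s

V = πr²h
dV/dt = 2πrh·dr/dt + πr²·dh/dt
= 2π(6)(13)(1) + π(6)²(3)
= 264π cm³/s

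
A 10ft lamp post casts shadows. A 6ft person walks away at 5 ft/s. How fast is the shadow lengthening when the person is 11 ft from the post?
15/2 ft/s

By similar triangles: 10/(x+s) = 6/s
Solving: s = 6x/4
ds/dt = 6/4 · dx/dt = 3/2 · 5 = 15/2 ft/s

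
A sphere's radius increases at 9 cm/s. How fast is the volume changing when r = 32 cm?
36864π cm³/s

V = (4/3)πr³
dV/dt = dV/dr · dr/dt = 4πr² · 9
At r = 32: dV/dt = 36864π cm³/s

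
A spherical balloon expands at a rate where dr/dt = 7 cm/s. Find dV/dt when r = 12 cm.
4032π cm³/s

V = (4/3)πr³
dV/dt = dV/dr · dr/dt = 4πr² · 7
At r = 12: dV/dt = 4032π cm³/s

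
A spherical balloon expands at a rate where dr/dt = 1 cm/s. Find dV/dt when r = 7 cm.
196π cm³/s

V = (4/3)πr³
dV/dt = dV/dr · dr/dt = 4πr² · 1
At r = 7: dV/dt = 196π cm³/s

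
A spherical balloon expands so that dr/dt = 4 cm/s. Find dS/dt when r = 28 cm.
896π cm²/s

S = 4πr²
dS/dt = dS/dr · dr/dt = 8πr · 4
At r = 28: dS/dt = 896π cm²/s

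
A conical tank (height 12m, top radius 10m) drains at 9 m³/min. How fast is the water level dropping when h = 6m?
9/(25π) ≈ 0.1146 m/min

r/h = 10/12, so r = (5/6)h
V = (1/3)πr²h = (1/3)π((5/6)h)²h = (25/108)πh³
dV/dh = (25/36)πh²
dh/dt = (dV/dt)/(dV/dh) = -9/((25/36)π·6²) = -9/(25π) m/min
The level is dropping at 9/(25π) ≈ 0.1146 m/min.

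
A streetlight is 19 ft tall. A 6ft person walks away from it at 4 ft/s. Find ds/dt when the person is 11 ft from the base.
24/13 ft/s

By similar triangles: 19/(x+s) = 6/s
Solving: s = 6x/13
ds/dt = 6/13 · dx/dt = 6/13 · 4 = 24/13 ft/s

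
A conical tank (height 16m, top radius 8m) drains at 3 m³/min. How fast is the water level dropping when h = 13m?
12/(169π) ≈ 0.0226 m/min

r/h = 8/16, so r = (1/2)h
V = (1/3)πr²h = (1/3)π((1/2)h)²h = (1/12)πh³
dV/dh = (1/4)πh²
dh/dt = (dV/dt)/(dV/dh) = -3/((1/4)π·13²) = -12/(169π) m/min
The level is dropping at 12/(169π) ≈ 0.0226 m/min.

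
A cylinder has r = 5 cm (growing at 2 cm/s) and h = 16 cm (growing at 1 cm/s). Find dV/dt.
345π cm³/s

V = πr²h
dV/dt = 2πrh·dr/dt + πr²·dh/dt
= 2π(5)(16)(2) + π(5)²(1)
= 345π cm³/s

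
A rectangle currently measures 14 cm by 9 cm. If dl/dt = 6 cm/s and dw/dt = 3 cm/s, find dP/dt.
18 cm/s

P = 2(l + w)
dP/dt = 2(dl/dt + dw/dt) = 2(6 + 3) = 18 cm/s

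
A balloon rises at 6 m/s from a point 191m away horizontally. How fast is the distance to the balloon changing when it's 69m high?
207√41242/20621 ≈ 2.039 m/s

z² = 191² + y²
z = √(191² + 69²) = √41242
dz/dt = y/z · dy/dt = 69/√41242 · 6 = 207√41242/20621 ≈ 2.039 m/s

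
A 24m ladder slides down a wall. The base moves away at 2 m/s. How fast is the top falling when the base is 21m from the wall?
14√15/15 ≈ 3.615 m/s

x² + y² = 24²
2x·dx/dt + 2y·dy/dt = 0
dy/dt = -x/y · dx/dt = -21/(3√15) · 2 = -14√15/15 m/s
The top is descending at 14√15/15 ≈ 3.615 m/s.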